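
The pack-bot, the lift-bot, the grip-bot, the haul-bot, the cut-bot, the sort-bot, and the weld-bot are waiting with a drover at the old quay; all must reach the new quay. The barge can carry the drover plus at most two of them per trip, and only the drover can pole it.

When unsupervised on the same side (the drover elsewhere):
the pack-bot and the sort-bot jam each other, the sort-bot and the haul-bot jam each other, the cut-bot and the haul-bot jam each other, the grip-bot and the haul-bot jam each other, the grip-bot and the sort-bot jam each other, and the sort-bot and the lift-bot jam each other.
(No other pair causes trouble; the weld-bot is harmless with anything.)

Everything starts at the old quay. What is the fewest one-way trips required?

Counting alone: the drover can take at most 2 across per trip to the new quay, so moving all 7 needs at least 4 loaded trips out, with a return between consecutive ones — at least 7 crossings.
The safety rule pushes this higher. Following every safe sequence of crossings, the most of the 7 that can be at the new quay as the barge arrives there on crossings 7, 9 is 5, 6 respectively — never all 7.
So no plan with fewer than 11 crossings exists, and this one achieves 11:
1. Drover goes to the new quay with the haul-bot and the sort-bot.  [the old quay: the cut-bot, the grip-bot, the lift-bot, the pack-bot, the weld-bot | the new quay: the haul-bot, the sort-bot]
2. Drover goes back to the old quay with the haul-bot.  [the old quay: the cut-bot, the grip-bot, the haul-bot, the lift-bot, the pack-bot, the weld-bot | the new quay: the sort-bot]
3. Drover goes to the new quay with the haul-bot and the pack-bot.  [the old quay: the cut-bot, the grip-bot, the lift-bot, the weld-bot | the new quay: the haul-bot, the pack-bot, the sort-bot]
4. Drover goes back to the old quay with the sort-bot.  [the old quay: the cut-bot, the grip-bot, the lift-bot, the sort-bot, the weld-bot | the new quay: the haul-bot, the pack-bot]
5. Drover goes to the new quay with the grip-bot and the lift-bot.  [the old quay: the cut-bot, the sort-bot, the weld-bot | the new quay: the grip-bot, the haul-bot, the lift-bot, the pack-bot]
6. Drover goes back to the old quay with the grip-bot.  [the old quay: the cut-bot, the grip-bot, the sort-bot, the weld-bot | the new quay: the haul-bot, the lift-bot, the pack-bot]
7. Drover goes to the new quay with the cut-bot and the grip-bot.  [the old quay: the sort-bot, the weld-bot | the new quay: the cut-bot, the grip-bot, the haul-bot, the lift-bot, the pack-bot]
8. Drover goes back to the old quay with the haul-bot.  [the old quay: the haul-bot, the sort-bot, the weld-bot | the new quay: the cut-bot, the grip-bot, the lift-bot, the pack-bot]
9. Drover goes to the new quay with the haul-bot and the weld-bot.  [the old quay: the sort-bot | the new quay: the cut-bot, the grip-bot, the haul-bot, the lift-bot, the pack-bot, the weld-bot]
10. Drover goes back to the old quay with the haul-bot.  [the old quay: the haul-bot, the sort-bot | the new quay: the cut-bot, the grip-bot, the lift-bot, the pack-bot, the weld-bot]
11. Drover goes to the new quay with the haul-bot and the sort-bot.  [the old quay: — | the new quay: the cut-bot, the grip-bot, the haul-bot, the lift-bot, the pack-bot, the sort-bot, the weld-bot]

11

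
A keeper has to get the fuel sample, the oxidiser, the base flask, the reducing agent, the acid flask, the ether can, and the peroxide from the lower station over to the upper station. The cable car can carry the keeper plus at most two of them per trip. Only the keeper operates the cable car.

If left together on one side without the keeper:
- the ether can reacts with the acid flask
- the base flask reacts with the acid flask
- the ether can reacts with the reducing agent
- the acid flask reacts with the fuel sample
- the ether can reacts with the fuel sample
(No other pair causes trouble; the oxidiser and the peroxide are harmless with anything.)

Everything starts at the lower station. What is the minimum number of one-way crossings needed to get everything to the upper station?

11

Counting alone: the keeper can take at most 2 across per trip to the upper station, so moving all 7 needs at least 4 loaded trips out, with a return between consecutive ones — at least 7 crossings.
The safety rule pushes this higher. Following every safe sequence of crossings, the most of the 7 that can be at the upper station as the cable car arrives there on crossings 7, 9 is 5, 6 respectively — never all 7.
So no plan with fewer than 11 crossings exists, and this one achieves 11:
1. Keeper goes to the upper station with the acid flask and the ether can.  [the lower station: the base flask, the fuel sample, the oxidiser, the peroxide, the reducing agent | the upper station: the acid flask, the ether can]
2. Keeper goes back to the lower station with the acid flask.  [the lower station: the acid flask, the base flask, the fuel sample, the oxidiser, the peroxide, the reducing agent | the upper station: the ether can]
3. Keeper goes to the upper station with the base flask and the fuel sample.  [the lower station: the acid flask, the oxidiser, the peroxide, the reducing agent | the upper station: the base flask, the ether can, the fuel sample]
4. Keeper goes back to the lower station with the fuel sample.  [the lower station: the acid flask, the fuel sample, the oxidiser, the peroxide, the reducing agent | the upper station: the base flask, the ether can]
5. Keeper goes to the upper station with the fuel sample and the oxidiser.  [the lower station: the acid flask, the peroxide, the reducing agent | the upper station: the base flask, the ether can, the fuel sample, the oxidiser]
6. Keeper goes back to the lower station with the fuel sample.  [the lower station: the acid flask, the fuel sample, the peroxide, the reducing agent | the upper station: the base flask, the ether can, the oxidiser]
7. Keeper goes to the upper station with the fuel sample and the reducing agent.  [the lower station: the acid flask, the peroxide | the upper station: the base flask, the ether can, the fuel sample, the oxidiser, the reducing agent]
8. Keeper goes back to the lower station with the ether can.  [the lower station: the acid flask, the ether can, the peroxide | the upper station: the base flask, the fuel sample, the oxidiser, the reducing agent]
9. Keeper goes to the upper station with the acid flask and the peroxide.  [the lower station: the ether can | the upper station: the acid flask, the base flask, the fuel sample, the oxidiser, the peroxide, the reducing agent]
10. Keeper goes back to the lower station with the acid flask.  [the lower station: the acid flask, the ether can | the upper station: the base flask, the fuel sample, the oxidiser, the peroxide, the reducing agent]
11. Keeper goes to the upper station with the acid flask and the ether can.  [the lower station: — | the upper station: the acid flask, the base flask, the ether can, the fuel sample, the oxidiser, the peroxide, the reducing agent]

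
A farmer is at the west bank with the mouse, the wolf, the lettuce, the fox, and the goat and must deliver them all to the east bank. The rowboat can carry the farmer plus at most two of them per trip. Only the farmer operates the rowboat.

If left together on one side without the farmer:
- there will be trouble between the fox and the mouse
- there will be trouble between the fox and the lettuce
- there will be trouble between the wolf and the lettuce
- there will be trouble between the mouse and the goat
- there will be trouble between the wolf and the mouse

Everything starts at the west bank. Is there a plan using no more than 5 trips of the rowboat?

Counting alone: the farmer can take at most 2 across per trip to the east bank, so moving all 5 needs at least 3 loaded trips out, with a return between consecutive ones — at least 5 crossings.
The safety rule pushes this higher. Following every safe sequence of crossings, the most of the 5 that can be at the east bank as the rowboat arrives there on crossing 5 is 4 — never all 5.
So the move cannot be finished within 5 crossings. (The shortest complete plan takes 7:)
1. Farmer goes to the east bank with the lettuce and the mouse.  [the west bank: the fox, the goat, the wolf | the east bank: the lettuce, the mouse]
2. Farmer goes back to the west bank alone.  [the west bank: the fox, the goat, the wolf | the east bank: the lettuce, the mouse]
3. Farmer goes to the east bank with the wolf.  [the west bank: the fox, the goat | the east bank: the lettuce, the mouse, the wolf]
4. Farmer goes back to the west bank with the lettuce and the mouse.  [the west bank: the fox, the goat, the lettuce, the mouse | the east bank: the wolf]
5. Farmer goes to the east bank with the fox and the goat.  [the west bank: the lettuce, the mouse | the east bank: the fox, the goat, the wolf]
6. Farmer goes back to the west bank alone.  [the west bank: the lettuce, the mouse | the east bank: the fox, the goat, the wolf]
7. Farmer goes to the east bank with the lettuce and the mouse.  [the west bank: — | the east bank: the fox, the goat, the lettuce, the mouse, the wolf]

No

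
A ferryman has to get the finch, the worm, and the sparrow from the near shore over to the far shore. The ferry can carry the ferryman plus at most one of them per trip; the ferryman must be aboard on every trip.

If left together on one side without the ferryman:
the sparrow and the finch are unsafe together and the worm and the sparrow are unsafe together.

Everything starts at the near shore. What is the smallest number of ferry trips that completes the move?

7

Counting alone: the ferryman can take at most 1 across per trip to the far shore, so moving all 3 needs at least 3 loaded trips out, with a return between consecutive ones — at least 5 crossings.
The safety rule pushes this higher. Following every safe sequence of crossings, the most of the 3 that can be at the far shore as the ferry arrives there on crossing 5 is 2 — never all 3.
So no plan with fewer than 7 crossings exists, and this one achieves 7:
1. Ferryman goes to the far shore with the sparrow.  [the near shore: the finch, the worm | the far shore: the sparrow]
2. Ferryman goes back to the near shore alone.  [the near shore: the finch, the worm | the far shore: the sparrow]
3. Ferryman goes to the far shore with the finch.  [the near shore: the worm | the far shore: the finch, the sparrow]
4. Ferryman goes back to the near shore with the sparrow.  [the near shore: the sparrow, the worm | the far shore: the finch]
5. Ferryman goes to the far shore with the worm.  [the near shore: the sparrow | the far shore: the finch, the worm]
6. Ferryman goes back to the near shore alone.  [the near shore: the sparrow | the far shore: the finch, the worm]
7. Ferryman goes to the far shore with the sparrow.  [the near shore: — | the far shore: the finch, the sparrow, the worm]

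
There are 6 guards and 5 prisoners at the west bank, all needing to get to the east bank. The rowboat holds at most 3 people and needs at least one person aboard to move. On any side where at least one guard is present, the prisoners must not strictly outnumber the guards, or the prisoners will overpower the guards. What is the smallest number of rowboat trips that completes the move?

9

Counting alone: each trip to the east bank takes at most 3 across and each return brings at least 1 back, so after t trips out (and t−1 returns) at most 3t − (t−1) of the 11 are across; that first reaches 11 at t = 5, so at least 9 crossings are needed.
The plan below uses exactly 9 crossings, so it is optimal:
1. 3 prisoners → the east bank.  (the west bank: 6G 2P; the east bank: 0G 3P)
2. 1 prisoner ← the west bank.  (the west bank: 6G 3P; the east bank: 0G 2P)
3. 3 guards → the east bank.  (the west bank: 3G 3P; the east bank: 3G 2P)
4. 1 guard ← the west bank.  (the west bank: 4G 3P; the east bank: 2G 2P)
5. 2 guards and 1 prisoner → the east bank.  (the west bank: 2G 2P; the east bank: 4G 3P)
6. 1 guard ← the west bank.  (the west bank: 3G 2P; the east bank: 3G 3P)
7. 2 guards and 1 prisoner → the east bank.  (the west bank: 1G 1P; the east bank: 5G 4P)
8. 1 guard ← the west bank.  (the west bank: 2G 1P; the east bank: 4G 4P)
9. 2 guards and 1 prisoner → the east bank.  (the west bank: 0G 0P; the east bank: 6G 5P)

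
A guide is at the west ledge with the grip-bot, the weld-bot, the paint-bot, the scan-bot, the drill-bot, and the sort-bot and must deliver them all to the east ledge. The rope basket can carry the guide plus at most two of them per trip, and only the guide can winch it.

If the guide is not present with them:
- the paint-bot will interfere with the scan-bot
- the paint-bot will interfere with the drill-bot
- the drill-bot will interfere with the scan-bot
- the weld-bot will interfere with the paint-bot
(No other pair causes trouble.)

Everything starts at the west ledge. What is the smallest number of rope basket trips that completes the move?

9

Counting alone: the guide can take at most 2 across per trip to the east ledge, so moving all 6 needs at least 3 loaded trips out, with a return between consecutive ones — at least 5 crossings.
The safety rule pushes this higher. Following every safe sequence of crossings, the most of the 6 that can be at the east ledge as the rope basket arrives there on crossings 5, 7 is 4, 5 respectively — never all 6.
So no plan with fewer than 9 crossings exists, and this one achieves 9:
1. Guide goes to the east ledge with the paint-bot and the scan-bot.  [the west ledge: the drill-bot, the grip-bot, the sort-bot, the weld-bot | the east ledge: the paint-bot, the scan-bot]
2. Guide goes back to the west ledge with the paint-bot.  [the west ledge: the drill-bot, the grip-bot, the paint-bot, the sort-bot, the weld-bot | the east ledge: the scan-bot]
3. Guide goes to the east ledge with the grip-bot and the paint-bot.  [the west ledge: the drill-bot, the sort-bot, the weld-bot | the east ledge: the grip-bot, the paint-bot, the scan-bot]
4. Guide goes back to the west ledge with the paint-bot.  [the west ledge: the drill-bot, the paint-bot, the sort-bot, the weld-bot | the east ledge: the grip-bot, the scan-bot]
5. Guide goes to the east ledge with the paint-bot and the weld-bot.  [the west ledge: the drill-bot, the sort-bot | the east ledge: the grip-bot, the paint-bot, the scan-bot, the weld-bot]
6. Guide goes back to the west ledge with the paint-bot.  [the west ledge: the drill-bot, the paint-bot, the sort-bot | the east ledge: the grip-bot, the scan-bot, the weld-bot]
7. Guide goes to the east ledge with the paint-bot and the sort-bot.  [the west ledge: the drill-bot | the east ledge: the grip-bot, the paint-bot, the scan-bot, the sort-bot, the weld-bot]
8. Guide goes back to the west ledge with the paint-bot.  [the west ledge: the drill-bot, the paint-bot | the east ledge: the grip-bot, the scan-bot, the sort-bot, the weld-bot]
9. Guide goes to the east ledge with the drill-bot and the paint-bot.  [the west ledge: — | the east ledge: the drill-bot, the grip-bot, the paint-bot, the scan-bot, the sort-bot, the weld-bot]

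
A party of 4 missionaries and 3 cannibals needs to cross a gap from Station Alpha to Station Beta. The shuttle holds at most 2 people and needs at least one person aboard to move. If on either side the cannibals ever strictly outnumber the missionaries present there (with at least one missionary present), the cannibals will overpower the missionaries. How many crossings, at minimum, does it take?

11

Counting alone: each trip to Station Beta takes at most 2 across and each return brings at least 1 back, so after t trips out (and t−1 returns) at most 2t − (t−1) of the 7 are across; that first reaches 7 at t = 6, so at least 11 crossings are needed.
The plan below uses exactly 11 crossings, so it is optimal:
1. 2 cannibals → Station Beta.  (Station Alpha: 4M 1C; Station Beta: 0M 2C)
2. 1 cannibal ← Station Alpha.  (Station Alpha: 4M 2C; Station Beta: 0M 1C)
3. 2 cannibals → Station Beta.  (Station Alpha: 4M 0C; Station Beta: 0M 3C)
4. 1 cannibal ← Station Alpha.  (Station Alpha: 4M 1C; Station Beta: 0M 2C)
5. 2 missionaries → Station Beta.  (Station Alpha: 2M 1C; Station Beta: 2M 2C)
6. 1 cannibal ← Station Alpha.  (Station Alpha: 2M 2C; Station Beta: 2M 1C)
7. 1 missionary and 1 cannibal → Station Beta.  (Station Alpha: 1M 1C; Station Beta: 3M 2C)
8. 1 missionary ← Station Alpha.  (Station Alpha: 2M 1C; Station Beta: 2M 2C)
9. 1 missionary and 1 cannibal → Station Beta.  (Station Alpha: 1M 0C; Station Beta: 3M 3C)
10. 1 cannibal ← Station Alpha.  (Station Alpha: 1M 1C; Station Beta: 3M 2C)
11. 1 missionary and 1 cannibal → Station Beta.  (Station Alpha: 0M 0C; Station Beta: 4M 3C)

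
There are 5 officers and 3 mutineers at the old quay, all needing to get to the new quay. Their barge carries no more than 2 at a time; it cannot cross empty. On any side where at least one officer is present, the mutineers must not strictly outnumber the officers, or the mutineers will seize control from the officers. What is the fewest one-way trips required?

Counting alone: each trip to the new quay takes at most 2 across and each return brings at least 1 back, so after t trips out (and t−1 returns) at most 2t − (t−1) of the 8 are across; that first reaches 8 at t = 7, so at least 13 crossings are needed.
The plan below uses exactly 13 crossings, so it is optimal:
1. 2 mutineers → the new quay.  (the old quay: 5O 1M; the new quay: 0O 2M)
2. 1 mutineer ← the old quay.  (the old quay: 5O 2M; the new quay: 0O 1M)
3. 2 mutineers → the new quay.  (the old quay: 5O 0M; the new quay: 0O 3M)
4. 1 mutineer ← the old quay.  (the old quay: 5O 1M; the new quay: 0O 2M)
5. 2 officers → the new quay.  (the old quay: 3O 1M; the new quay: 2O 2M)
6. 1 mutineer ← the old quay.  (the old quay: 3O 2M; the new quay: 2O 1M)
7. 1 officer and 1 mutineer → the new quay.  (the old quay: 2O 1M; the new quay: 3O 2M)
8. 1 mutineer ← the old quay.  (the old quay: 2O 2M; the new quay: 3O 1M)
9. 2 mutineers → the new quay.  (the old quay: 2O 0M; the new quay: 3O 3M)
10. 1 mutineer ← the old quay.  (the old quay: 2O 1M; the new quay: 3O 2M)
11. 1 officer and 1 mutineer → the new quay.  (the old quay: 1O 0M; the new quay: 4O 3M)
12. 1 mutineer ← the old quay.  (the old quay: 1O 1M; the new quay: 4O 2M)
13. 1 officer and 1 mutineer → the new quay.  (the old quay: 0O 0M; the new quay: 5O 3M)

13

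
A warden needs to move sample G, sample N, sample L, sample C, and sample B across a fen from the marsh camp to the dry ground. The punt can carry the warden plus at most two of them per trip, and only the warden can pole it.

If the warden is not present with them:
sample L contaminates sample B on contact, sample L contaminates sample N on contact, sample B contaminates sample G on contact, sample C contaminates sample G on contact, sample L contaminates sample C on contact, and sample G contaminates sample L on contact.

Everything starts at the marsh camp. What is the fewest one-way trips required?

7

Counting alone: the warden can take at most 2 across per trip to the dry ground, so moving all 5 needs at least 3 loaded trips out, with a return between consecutive ones — at least 5 crossings.
The safety rule pushes this higher. Following every safe sequence of crossings, the most of the 5 that can be at the dry ground as the punt arrives there on crossing 5 is 4 — never all 5.
So no plan with fewer than 7 crossings exists, and this one achieves 7:
1. Warden goes to the dry ground with sample G and sample L.
2. Warden goes back to the marsh camp with sample G.
3. Warden goes to the dry ground with sample G and sample N.
4. Warden goes back to the marsh camp with sample L.
5. Warden goes to the dry ground with sample B and sample C.
6. Warden goes back to the marsh camp with sample G.
7. Warden goes to the dry ground with sample G and sample L.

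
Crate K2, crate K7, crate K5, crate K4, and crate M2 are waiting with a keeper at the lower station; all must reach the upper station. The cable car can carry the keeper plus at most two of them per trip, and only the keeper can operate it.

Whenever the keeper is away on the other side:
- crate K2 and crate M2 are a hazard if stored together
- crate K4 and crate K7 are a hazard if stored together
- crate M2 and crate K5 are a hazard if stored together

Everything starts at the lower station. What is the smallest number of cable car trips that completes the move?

5

Counting alone: the keeper can take at most 2 across per trip to the upper station, so moving all 5 needs at least 3 loaded trips out, with a return between consecutive ones — at least 5 crossings.
The plan below uses exactly 5 crossings, so it is optimal:
1. Keeper goes to the upper station with crate K7 and crate M2.  [the lower station: crate K2, crate K4, crate K5 | the upper station: crate K7, crate M2]
2. Keeper goes back to the lower station alone.  [the lower station: crate K2, crate K4, crate K5 | the upper station: crate K7, crate M2]
3. Keeper goes to the upper station with crate K2 and crate K5.  [the lower station: crate K4 | the upper station: crate K2, crate K5, crate K7, crate M2]
4. Keeper goes back to the lower station with crate M2.  [the lower station: crate K4, crate M2 | the upper station: crate K2, crate K5, crate K7]
5. Keeper goes to the upper station with crate K4 and crate M2.  [the lower station: — | the upper station: crate K2, crate K4, crate K5, crate K7, crate M2]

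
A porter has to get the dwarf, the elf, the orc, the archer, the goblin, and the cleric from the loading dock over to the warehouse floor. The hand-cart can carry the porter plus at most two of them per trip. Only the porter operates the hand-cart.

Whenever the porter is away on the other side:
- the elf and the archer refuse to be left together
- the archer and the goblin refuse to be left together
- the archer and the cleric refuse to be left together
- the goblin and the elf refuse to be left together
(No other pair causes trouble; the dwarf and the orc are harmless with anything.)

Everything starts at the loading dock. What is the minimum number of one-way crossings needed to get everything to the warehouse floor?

Counting alone: the porter can take at most 2 across per trip to the warehouse floor, so moving all 6 needs at least 3 loaded trips out, with a return between consecutive ones — at least 5 crossings.
The safety rule pushes this higher. Following every safe sequence of crossings, the most of the 6 that can be at the warehouse floor as the hand-cart arrives there on crossings 5, 7 is 4, 5 respectively — never all 6.
So no plan with fewer than 9 crossings exists, and this one achieves 9:
1. Porter goes to the warehouse floor with the archer and the elf.  [the loading dock: the cleric, the dwarf, the goblin, the orc | the warehouse floor: the archer, the elf]
2. Porter goes back to the loading dock with the elf.  [the loading dock: the cleric, the dwarf, the elf, the goblin, the orc | the warehouse floor: the archer]
3. Porter goes to the warehouse floor with the dwarf and the elf.  [the loading dock: the cleric, the goblin, the orc | the warehouse floor: the archer, the dwarf, the elf]
4. Porter goes back to the loading dock with the elf.  [the loading dock: the cleric, the elf, the goblin, the orc | the warehouse floor: the archer, the dwarf]
5. Porter goes to the warehouse floor with the elf and the orc.  [the loading dock: the cleric, the goblin | the warehouse floor: the archer, the dwarf, the elf, the orc]
6. Porter goes back to the loading dock with the elf.  [the loading dock: the cleric, the elf, the goblin | the warehouse floor: the archer, the dwarf, the orc]
7. Porter goes to the warehouse floor with the cleric and the elf.  [the loading dock: the goblin | the warehouse floor: the archer, the cleric, the dwarf, the elf, the orc]
8. Porter goes back to the loading dock with the archer.  [the loading dock: the archer, the goblin | the warehouse floor: the cleric, the dwarf, the elf, the orc]
9. Porter goes to the warehouse floor with the archer and the goblin.  [the loading dock: — | the warehouse floor: the archer, the cleric, the dwarf, the elf, the goblin, the orc]

9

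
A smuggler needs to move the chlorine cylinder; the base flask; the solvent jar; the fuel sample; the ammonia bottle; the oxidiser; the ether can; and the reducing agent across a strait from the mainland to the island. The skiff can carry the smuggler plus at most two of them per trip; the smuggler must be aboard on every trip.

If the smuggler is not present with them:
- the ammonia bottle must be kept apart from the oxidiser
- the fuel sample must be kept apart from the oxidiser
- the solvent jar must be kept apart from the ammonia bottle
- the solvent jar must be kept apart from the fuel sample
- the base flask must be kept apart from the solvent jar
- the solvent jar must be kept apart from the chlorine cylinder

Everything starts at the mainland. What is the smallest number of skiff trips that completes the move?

9

Counting alone: the smuggler can take at most 2 across per trip to the island, so moving all 8 needs at least 4 loaded trips out, with a return between consecutive ones — at least 7 crossings.
The safety rule pushes this higher. Following every safe sequence of crossings, the most of the 8 that can be at the island as the skiff arrives there on crossing 7 is 7 — never all 8.
So no plan with fewer than 9 crossings exists, and this one achieves 9:
1. Smuggler goes to the island with the oxidiser and the solvent jar.
2. Smuggler goes back to the mainland alone.
3. Smuggler goes to the island with the base flask and the chlorine cylinder.
4. Smuggler goes back to the mainland with the solvent jar.
5. Smuggler goes to the island with the ammonia bottle and the fuel sample.
6. Smuggler goes back to the mainland with the oxidiser.
7. Smuggler goes to the island with the ether can and the reducing agent.
8. Smuggler goes back to the mainland alone.
9. Smuggler goes to the island with the oxidiser and the solvent jar.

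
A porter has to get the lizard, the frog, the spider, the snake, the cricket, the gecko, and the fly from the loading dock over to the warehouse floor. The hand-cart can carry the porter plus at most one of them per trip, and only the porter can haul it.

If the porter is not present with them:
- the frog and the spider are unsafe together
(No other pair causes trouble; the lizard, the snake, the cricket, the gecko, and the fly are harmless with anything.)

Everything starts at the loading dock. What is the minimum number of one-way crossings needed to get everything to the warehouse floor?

13

Counting alone: the porter can take at most 1 across per trip to the warehouse floor, so moving all 7 needs at least 7 loaded trips out, with a return between consecutive ones — at least 13 crossings.
The plan below uses exactly 13 crossings, so it is optimal:
1. Porter goes to the warehouse floor with the frog.  [the loading dock: the cricket, the fly, the gecko, the lizard, the snake, the spider | the warehouse floor: the frog]
2. Porter goes back to the loading dock alone.  [the loading dock: the cricket, the fly, the gecko, the lizard, the snake, the spider | the warehouse floor: the frog]
3. Porter goes to the warehouse floor with the lizard.  [the loading dock: the cricket, the fly, the gecko, the snake, the spider | the warehouse floor: the frog, the lizard]
4. Porter goes back to the loading dock alone.  [the loading dock: the cricket, the fly, the gecko, the snake, the spider | the warehouse floor: the frog, the lizard]
5. Porter goes to the warehouse floor with the snake.  [the loading dock: the cricket, the fly, the gecko, the spider | the warehouse floor: the frog, the lizard, the snake]
6. Porter goes back to the loading dock alone.  [the loading dock: the cricket, the fly, the gecko, the spider | the warehouse floor: the frog, the lizard, the snake]
7. Porter goes to the warehouse floor with the cricket.  [the loading dock: the fly, the gecko, the spider | the warehouse floor: the cricket, the frog, the lizard, the snake]
8. Porter goes back to the loading dock alone.  [the loading dock: the fly, the gecko, the spider | the warehouse floor: the cricket, the frog, the lizard, the snake]
9. Porter goes to the warehouse floor with the gecko.  [the loading dock: the fly, the spider | the warehouse floor: the cricket, the frog, the gecko, the lizard, the snake]
10. Porter goes back to the loading dock alone.  [the loading dock: the fly, the spider | the warehouse floor: the cricket, the frog, the gecko, the lizard, the snake]
11. Porter goes to the warehouse floor with the fly.  [the loading dock: the spider | the warehouse floor: the cricket, the fly, the frog, the gecko, the lizard, the snake]
12. Porter goes back to the loading dock alone.  [the loading dock: the spider | the warehouse floor: the cricket, the fly, the frog, the gecko, the lizard, the snake]
13. Porter goes to the warehouse floor with the spider.  [the loading dock: — | the warehouse floor: the cricket, the fly, the frog, the gecko, the lizard, the snake, the spider]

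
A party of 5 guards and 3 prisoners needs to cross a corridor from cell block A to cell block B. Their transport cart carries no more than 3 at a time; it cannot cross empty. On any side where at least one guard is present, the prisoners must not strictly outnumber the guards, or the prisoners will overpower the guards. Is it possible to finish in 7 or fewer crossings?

Yes

Yes — this plan uses 7 crossings (≤ 7):
1. 2 prisoners → cell block B.  (cell block A: 5G 1P; cell block B: 0G 2P)
2. 1 prisoner ← cell block A.  (cell block A: 5G 2P; cell block B: 0G 1P)
3. 2 guards and 1 prisoner → cell block B.  (cell block A: 3G 1P; cell block B: 2G 2P)
4. 1 prisoner ← cell block A.  (cell block A: 3G 2P; cell block B: 2G 1P)
5. 1 guard and 2 prisoners → cell block B.  (cell block A: 2G 0P; cell block B: 3G 3P)
6. 1 prisoner ← cell block A.  (cell block A: 2G 1P; cell block B: 3G 2P)
7. 2 guards and 1 prisoner → cell block B.  (cell block A: 0G 0P; cell block B: 5G 3P)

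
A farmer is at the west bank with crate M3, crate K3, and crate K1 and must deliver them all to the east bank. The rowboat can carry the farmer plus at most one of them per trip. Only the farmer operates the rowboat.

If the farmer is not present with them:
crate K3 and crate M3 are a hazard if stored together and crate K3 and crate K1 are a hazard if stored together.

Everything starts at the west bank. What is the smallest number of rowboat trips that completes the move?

7

Counting alone: the farmer can take at most 1 across per trip to the east bank, so moving all 3 needs at least 3 loaded trips out, with a return between consecutive ones — at least 5 crossings.
The safety rule pushes this higher. Following every safe sequence of crossings, the most of the 3 that can be at the east bank as the rowboat arrives there on crossing 5 is 2 — never all 3.
So no plan with fewer than 7 crossings exists, and this one achieves 7:
1. Farmer goes to the east bank with crate K3.
2. Farmer goes back to the west bank alone.
3. Farmer goes to the east bank with crate M3.
4. Farmer goes back to the west bank with crate K3.
5. Farmer goes to the east bank with crate K1.
6. Farmer goes back to the west bank alone.
7. Farmer goes to the east bank with crate K3.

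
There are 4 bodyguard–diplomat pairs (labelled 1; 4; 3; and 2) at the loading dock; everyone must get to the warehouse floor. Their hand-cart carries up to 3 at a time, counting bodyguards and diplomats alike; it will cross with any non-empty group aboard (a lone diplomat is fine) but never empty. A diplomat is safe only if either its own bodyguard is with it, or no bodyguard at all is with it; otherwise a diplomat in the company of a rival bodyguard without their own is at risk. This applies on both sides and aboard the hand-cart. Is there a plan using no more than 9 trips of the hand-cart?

Yes

Yes — this plan uses 9 crossings (≤ 9):
1. bodyguard 1 and diplomat 1 cross → the warehouse floor.
2. bodyguard 1 crosses ← the loading dock.
3. bodyguard 1, bodyguard 4, and diplomat 4 cross → the warehouse floor.
4. bodyguard 1 and diplomat 1 cross ← the loading dock.
5. bodyguard 1, bodyguard 2, and bodyguard 3 cross → the warehouse floor.
6. diplomat 4 crosses ← the loading dock.
7. diplomat 1 and diplomat 4 cross → the warehouse floor.
8. diplomat 1 crosses ← the loading dock.
9. diplomat 1, diplomat 2, and diplomat 3 cross → the warehouse floor.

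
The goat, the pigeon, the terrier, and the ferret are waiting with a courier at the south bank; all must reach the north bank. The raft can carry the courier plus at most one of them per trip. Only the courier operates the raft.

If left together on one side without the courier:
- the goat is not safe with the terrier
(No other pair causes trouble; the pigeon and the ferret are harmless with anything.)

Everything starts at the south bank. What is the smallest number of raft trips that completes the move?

7

Counting alone: the courier can take at most 1 across per trip to the north bank, so moving all 4 needs at least 4 loaded trips out, with a return between consecutive ones — at least 7 crossings.
The plan below uses exactly 7 crossings, so it is optimal:
1. Courier goes to the north bank with the goat.  [the south bank: the ferret, the pigeon, the terrier | the north bank: the goat]
2. Courier goes back to the south bank alone.  [the south bank: the ferret, the pigeon, the terrier | the north bank: the goat]
3. Courier goes to the north bank with the pigeon.  [the south bank: the ferret, the terrier | the north bank: the goat, the pigeon]
4. Courier goes back to the south bank alone.  [the south bank: the ferret, the terrier | the north bank: the goat, the pigeon]
5. Courier goes to the north bank with the ferret.  [the south bank: the terrier | the north bank: the ferret, the goat, the pigeon]
6. Courier goes back to the south bank alone.  [the south bank: the terrier | the north bank: the ferret, the goat, the pigeon]
7. Courier goes to the north bank with the terrier.  [the south bank: — | the north bank: the ferret, the goat, the pigeon, the terrier]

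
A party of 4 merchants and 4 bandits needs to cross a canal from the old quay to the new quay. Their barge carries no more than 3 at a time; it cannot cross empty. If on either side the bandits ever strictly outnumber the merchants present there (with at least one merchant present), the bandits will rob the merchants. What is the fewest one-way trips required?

Counting alone: each trip to the new quay takes at most 3 across and each return brings at least 1 back, so after t trips out (and t−1 returns) at most 3t − (t−1) of the 8 are across; that first reaches 8 at t = 4, so at least 7 crossings are needed.
The safety rule pushes this higher. Following every safe sequence of crossings, the most of the 8 that can be at the new quay as the barge arrives there on crossing 7 is 7 — never all 8.
So no plan with fewer than 9 crossings exists, and this one achieves 9:
1. 2 bandits → the new quay.  (the old quay: 4M 2B; the new quay: 0M 2B)
2. 1 bandit ← the old quay.  (the old quay: 4M 3B; the new quay: 0M 1B)
3. 3 bandits → the new quay.  (the old quay: 4M 0B; the new quay: 0M 4B)
4. 1 bandit ← the old quay.  (the old quay: 4M 1B; the new quay: 0M 3B)
5. 3 merchants → the new quay.  (the old quay: 1M 1B; the new quay: 3M 3B)
6. 1 merchant and 1 bandit ← the old quay.  (the old quay: 2M 2B; the new quay: 2M 2B)
7. 2 merchants → the new quay.  (the old quay: 0M 2B; the new quay: 4M 2B)
8. 1 bandit ← the old quay.  (the old quay: 0M 3B; the new quay: 4M 1B)
9. 3 bandits → the new quay.  (the old quay: 0M 0B; the new quay: 4M 4B)

9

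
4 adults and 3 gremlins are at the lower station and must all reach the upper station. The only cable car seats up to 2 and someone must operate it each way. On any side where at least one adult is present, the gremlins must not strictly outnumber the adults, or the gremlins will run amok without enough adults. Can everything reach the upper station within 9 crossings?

No

Counting alone: each trip to the upper station takes at most 2 across and each return brings at least 1 back, so after t trips out (and t−1 returns) at most 2t − (t−1) of the 7 are across; that first reaches 7 at t = 6, so at least 11 crossings are needed.
Since 9 < 11, 9 crossings cannot be enough. (The shortest complete plan in fact takes 11:)
1. 2 gremlins → the upper station.  (the lower station: 4A 1G; the upper station: 0A 2G)
2. 1 gremlin ← the lower station.  (the lower station: 4A 2G; the upper station: 0A 1G)
3. 2 gremlins → the upper station.  (the lower station: 4A 0G; the upper station: 0A 3G)
4. 1 gremlin ← the lower station.  (the lower station: 4A 1G; the upper station: 0A 2G)
5. 2 adults → the upper station.  (the lower station: 2A 1G; the upper station: 2A 2G)
6. 1 gremlin ← the lower station.  (the lower station: 2A 2G; the upper station: 2A 1G)
7. 1 adult and 1 gremlin → the upper station.  (the lower station: 1A 1G; the upper station: 3A 2G)
8. 1 adult ← the lower station.  (the lower station: 2A 1G; the upper station: 2A 2G)
9. 1 adult and 1 gremlin → the upper station.  (the lower station: 1A 0G; the upper station: 3A 3G)
10. 1 gremlin ← the lower station.  (the lower station: 1A 1G; the upper station: 3A 2G)
11. 1 adult and 1 gremlin → the upper station.  (the lower station: 0A 0G; the upper station: 4A 3G)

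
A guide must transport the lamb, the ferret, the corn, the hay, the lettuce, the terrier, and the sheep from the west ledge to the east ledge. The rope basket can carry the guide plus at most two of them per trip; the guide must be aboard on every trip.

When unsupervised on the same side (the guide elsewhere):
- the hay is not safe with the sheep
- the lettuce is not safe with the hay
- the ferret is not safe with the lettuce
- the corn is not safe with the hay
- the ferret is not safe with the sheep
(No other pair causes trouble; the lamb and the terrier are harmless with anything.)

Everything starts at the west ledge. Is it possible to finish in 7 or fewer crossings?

No

Counting alone: the guide can take at most 2 across per trip to the east ledge, so moving all 7 needs at least 4 loaded trips out, with a return between consecutive ones — at least 7 crossings.
The safety rule pushes this higher. Following every safe sequence of crossings, the most of the 7 that can be at the east ledge as the rope basket arrives there on crossing 7 is 6 — never all 7.
So the move cannot be finished within 7 crossings. (The shortest complete plan takes 9:)
1. Guide goes to the east ledge with the ferret and the hay.
2. Guide goes back to the west ledge alone.
3. Guide goes to the east ledge with the lamb.
4. Guide goes back to the west ledge alone.
5. Guide goes to the east ledge with the corn and the lettuce.
6. Guide goes back to the west ledge with the ferret and the hay.
7. Guide goes to the east ledge with the sheep and the terrier.
8. Guide goes back to the west ledge alone.
9. Guide goes to the east ledge with the ferret and the hay.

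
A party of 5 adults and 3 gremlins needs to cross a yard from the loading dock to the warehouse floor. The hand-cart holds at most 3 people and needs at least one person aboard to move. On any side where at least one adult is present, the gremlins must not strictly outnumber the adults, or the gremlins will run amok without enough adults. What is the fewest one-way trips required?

Counting alone: each trip to the warehouse floor takes at most 3 across and each return brings at least 1 back, so after t trips out (and t−1 returns) at most 3t − (t−1) of the 8 are across; that first reaches 8 at t = 4, so at least 7 crossings are needed.
The plan below uses exactly 7 crossings, so it is optimal:
1. 2 gremlins → the warehouse floor.  (the loading dock: 5A 1G; the warehouse floor: 0A 2G)
2. 1 gremlin ← the loading dock.  (the loading dock: 5A 2G; the warehouse floor: 0A 1G)
3. 2 adults and 1 gremlin → the warehouse floor.  (the loading dock: 3A 1G; the warehouse floor: 2A 2G)
4. 1 gremlin ← the loading dock.  (the loading dock: 3A 2G; the warehouse floor: 2A 1G)
5. 1 adult and 2 gremlins → the warehouse floor.  (the loading dock: 2A 0G; the warehouse floor: 3A 3G)
6. 1 gremlin ← the loading dock.  (the loading dock: 2A 1G; the warehouse floor: 3A 2G)
7. 2 adults and 1 gremlin → the warehouse floor.  (the loading dock: 0A 0G; the warehouse floor: 5A 3G)

7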